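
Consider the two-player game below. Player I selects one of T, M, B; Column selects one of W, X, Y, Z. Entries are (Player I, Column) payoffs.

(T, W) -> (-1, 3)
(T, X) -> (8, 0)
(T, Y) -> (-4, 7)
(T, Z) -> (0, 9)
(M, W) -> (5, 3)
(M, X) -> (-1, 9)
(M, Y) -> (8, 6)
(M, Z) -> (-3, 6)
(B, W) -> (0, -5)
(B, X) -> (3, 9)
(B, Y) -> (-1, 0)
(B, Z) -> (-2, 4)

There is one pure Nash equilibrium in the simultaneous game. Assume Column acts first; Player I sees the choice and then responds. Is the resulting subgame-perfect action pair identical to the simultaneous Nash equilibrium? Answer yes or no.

Player I best-responds to each possible Column move:
- W: BR = M, leader payoff 3.
- X: BR = T, leader payoff 0.
- Y: BR = M, leader payoff 6.
- Z: BR = T, leader payoff 9.
Among 3, 0, 6, 9, the best is 9 at Z. Subgame-perfect outcome: (T, Z) with payoffs (0, 9).
For the simultaneous game, intersect best replies.
Player I's best replies: W→M; X→T; Y→M; Z→T.
Column's best replies: T→Z; M→X; B→X.
The unique mutual best reply is (T, Z), giving (0, 9).
Sequential outcome (T, Z) coincides with the Nash profile (T, Z).

yes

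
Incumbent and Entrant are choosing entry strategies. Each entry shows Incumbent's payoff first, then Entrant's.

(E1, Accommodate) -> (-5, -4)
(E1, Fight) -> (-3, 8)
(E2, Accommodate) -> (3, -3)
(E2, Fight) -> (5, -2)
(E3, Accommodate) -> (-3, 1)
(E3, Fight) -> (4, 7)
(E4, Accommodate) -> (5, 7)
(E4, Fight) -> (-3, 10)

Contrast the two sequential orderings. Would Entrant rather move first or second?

If Incumbent leads: Entrant's best replies are E1→Fight, E2→Fight, E3→Fight, E4→Fight; Incumbent's induced payoffs -3, 5, 4, -3; outcome (E2, Fight), payoffs (5, -2).
If Entrant leads: Incumbent's best replies are Accommodate→E4, Fight→E2; Entrant's induced payoffs 7, -2; outcome (E4, Accommodate), payoffs (5, 7).
Entrant gets 7 moving first and -2 moving second, so Entrant prefers to move first.

first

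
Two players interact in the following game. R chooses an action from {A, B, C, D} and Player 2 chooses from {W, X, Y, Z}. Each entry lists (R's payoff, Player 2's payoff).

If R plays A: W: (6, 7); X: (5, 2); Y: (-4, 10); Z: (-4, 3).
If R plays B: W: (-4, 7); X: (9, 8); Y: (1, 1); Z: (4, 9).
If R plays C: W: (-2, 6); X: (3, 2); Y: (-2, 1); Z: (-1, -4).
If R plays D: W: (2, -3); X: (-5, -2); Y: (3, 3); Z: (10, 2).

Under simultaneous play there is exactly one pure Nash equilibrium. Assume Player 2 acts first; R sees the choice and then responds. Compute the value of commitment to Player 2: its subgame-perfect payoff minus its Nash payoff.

Backward induction with Player 2 moving first.
- W → R plays A (best of 6, -4, -2, 2); Player 2 gets 7.
- X → R plays B (best of 5, 9, 3, -5); Player 2 gets 8.
- Y → R plays D (best of -4, 1, -2, 3); Player 2 gets 3.
- Z → R plays D (best of -4, 4, -1, 10); Player 2 gets 2.
Maximizing over 7, 8, 3, 2, Player 2 chooses X. Subgame-perfect outcome: (B, X) with payoffs (9, 8).
Now find the simultaneous Nash equilibrium.
R's best replies: W→A; X→B; Y→D; Z→D.
Player 2's best replies: A→Y; B→Z; C→W; D→Y.
The unique mutual best reply is (D, Y), giving (3, 3).
Player 2's commitment gain: 8 − 3 = 5.

5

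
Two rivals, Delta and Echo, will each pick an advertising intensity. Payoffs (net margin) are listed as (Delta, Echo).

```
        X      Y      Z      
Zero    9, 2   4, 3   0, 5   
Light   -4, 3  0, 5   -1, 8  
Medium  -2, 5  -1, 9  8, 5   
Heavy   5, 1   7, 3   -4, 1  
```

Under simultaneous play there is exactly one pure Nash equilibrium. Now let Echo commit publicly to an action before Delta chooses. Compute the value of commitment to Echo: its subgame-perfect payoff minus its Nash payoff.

2

Work backward from Delta's decision.
- X → Delta plays Zero (best of 9, -4, -2, 5); Echo gets 2.
- Y → Delta plays Heavy (best of 4, 0, -1, 7); Echo gets 3.
- Z → Delta plays Medium (best of 0, -1, 8, -4); Echo gets 5.
Maximizing over 2, 3, 5, Echo chooses Z. Subgame-perfect outcome: (Medium, Z) with payoffs (8, 5).
Under simultaneous play:
Delta's best replies: X→Zero; Y→Heavy; Z→Medium.
Echo's best replies: Zero→Z; Light→Z; Medium→Y; Heavy→Y.
Only (Heavy, Y) has each player best-responding; Nash payoffs (7, 3).
Echo's commitment gain: 5 − 3 = 2.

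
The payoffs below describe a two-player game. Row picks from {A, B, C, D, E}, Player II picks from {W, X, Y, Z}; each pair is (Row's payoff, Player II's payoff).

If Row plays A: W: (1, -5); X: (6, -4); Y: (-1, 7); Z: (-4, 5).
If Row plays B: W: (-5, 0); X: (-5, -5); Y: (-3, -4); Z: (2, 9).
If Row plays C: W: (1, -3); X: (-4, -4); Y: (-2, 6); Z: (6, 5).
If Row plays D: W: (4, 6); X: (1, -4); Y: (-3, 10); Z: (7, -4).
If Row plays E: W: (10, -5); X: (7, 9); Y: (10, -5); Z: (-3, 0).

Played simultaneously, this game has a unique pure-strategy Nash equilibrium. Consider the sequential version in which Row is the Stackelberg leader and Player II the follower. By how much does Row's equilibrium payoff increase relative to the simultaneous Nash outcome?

0

Backward induction with Row moving first.
- A → Player II plays Y (best of -5, -4, 7, 5); Row gets -1.
- B → Player II plays Z (best of 0, -5, -4, 9); Row gets 2.
- C → Player II plays Y (best of -3, -4, 6, 5); Row gets -2.
- D → Player II plays Y (best of 6, -4, 10, -4); Row gets -3.
- E → Player II plays X (best of -5, 9, -5, 0); Row gets 7.
Row's induced payoffs are -1, 2, -2, -3, 7, so Row commits to E. Subgame-perfect outcome: (E, X) with payoffs (7, 9).
For the simultaneous game, intersect best replies.
Row's best replies: W→E; X→E; Y→E; Z→D.
Player II's best replies: A→Y; B→Z; C→Y; D→Y; E→X.
Only (E, X) has each player best-responding; Nash payoffs (7, 9).
Row's commitment gain: 7 − 7 = 0.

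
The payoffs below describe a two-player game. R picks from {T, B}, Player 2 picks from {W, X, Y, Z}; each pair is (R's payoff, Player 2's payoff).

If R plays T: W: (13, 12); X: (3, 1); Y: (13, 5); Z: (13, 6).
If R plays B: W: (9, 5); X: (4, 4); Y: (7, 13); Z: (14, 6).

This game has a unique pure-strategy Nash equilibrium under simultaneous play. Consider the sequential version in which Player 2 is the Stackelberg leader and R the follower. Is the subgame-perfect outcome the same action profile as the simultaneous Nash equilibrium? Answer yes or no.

yes

R best-responds to each possible Player 2 move:
- W: R compares 13, 9 and picks T; Player 2 would get 12.
- X: R compares 3, 4 and picks B; Player 2 would get 4.
- Y: R compares 13, 7 and picks T; Player 2 would get 5.
- Z: R compares 13, 14 and picks B; Player 2 would get 6.
Maximizing over 12, 4, 5, 6, Player 2 chooses W. Subgame-perfect outcome: (T, W) with payoffs (13, 12).
For the simultaneous game, intersect best replies.
R's best replies: W→T; X→B; Y→T; Z→B.
Player 2's best replies: T→W; B→Y.
Only (T, W) has each player best-responding; Nash payoffs (13, 12).
Sequential outcome (T, W) coincides with the Nash profile (T, W).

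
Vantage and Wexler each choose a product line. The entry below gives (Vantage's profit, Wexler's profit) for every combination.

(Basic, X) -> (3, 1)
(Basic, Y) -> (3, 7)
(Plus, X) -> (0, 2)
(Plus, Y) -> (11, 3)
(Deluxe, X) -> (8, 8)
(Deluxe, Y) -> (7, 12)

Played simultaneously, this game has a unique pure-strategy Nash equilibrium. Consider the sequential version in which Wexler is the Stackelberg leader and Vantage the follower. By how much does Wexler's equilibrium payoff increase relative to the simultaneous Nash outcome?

5

Vantage best-responds to each possible Wexler move:
- X → Vantage plays Deluxe (best of 3, 0, 8); Wexler gets 8.
- Y → Vantage plays Plus (best of 3, 11, 7); Wexler gets 3.
Wexler's induced payoffs are 8, 3, so Wexler commits to X. Subgame-perfect outcome: (Deluxe, X) with payoffs (8, 8).
Under simultaneous play:
Vantage's best replies: X→Deluxe; Y→Plus.
Wexler's best replies: Basic→Y; Plus→Y; Deluxe→Y.
The unique mutual best reply is (Plus, Y), giving (11, 3).
Wexler's commitment gain: 8 − 3 = 5.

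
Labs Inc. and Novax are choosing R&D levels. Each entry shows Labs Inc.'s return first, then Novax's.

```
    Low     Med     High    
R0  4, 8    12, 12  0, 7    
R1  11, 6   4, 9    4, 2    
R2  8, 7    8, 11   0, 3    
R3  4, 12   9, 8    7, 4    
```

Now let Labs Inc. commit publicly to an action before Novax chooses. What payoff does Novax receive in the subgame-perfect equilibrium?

12

Novax best-responds to each possible Labs Inc. move:
- R0 → Novax plays Med (best of 8, 12, 7); Labs Inc. gets 12.
- R1 → Novax plays Med (best of 6, 9, 2); Labs Inc. gets 4.
- R2 → Novax plays Med (best of 7, 11, 3); Labs Inc. gets 8.
- R3 → Novax plays Low (best of 12, 8, 4); Labs Inc. gets 4.
Labs Inc.'s induced payoffs are 12, 4, 8, 4, so Labs Inc. commits to R0. Subgame-perfect outcome: (R0, Med) with payoffs (12, 12).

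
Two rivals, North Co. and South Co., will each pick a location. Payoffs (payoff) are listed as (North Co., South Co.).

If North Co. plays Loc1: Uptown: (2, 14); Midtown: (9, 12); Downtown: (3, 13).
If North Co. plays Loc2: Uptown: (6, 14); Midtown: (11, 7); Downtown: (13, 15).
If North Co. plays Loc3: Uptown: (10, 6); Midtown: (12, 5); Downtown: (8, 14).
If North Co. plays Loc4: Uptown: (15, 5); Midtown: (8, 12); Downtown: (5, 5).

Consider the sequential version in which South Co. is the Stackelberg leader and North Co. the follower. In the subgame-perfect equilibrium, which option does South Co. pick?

Downtown

Backward induction with South Co. moving first.
- Uptown: BR = Loc4, leader payoff 5.
- Midtown: BR = Loc3, leader payoff 5.
- Downtown: BR = Loc2, leader payoff 15.
South Co.'s induced payoffs are 5, 5, 15, so South Co. commits to Downtown. Subgame-perfect outcome: (Loc2, Downtown) with payoffs (13, 15).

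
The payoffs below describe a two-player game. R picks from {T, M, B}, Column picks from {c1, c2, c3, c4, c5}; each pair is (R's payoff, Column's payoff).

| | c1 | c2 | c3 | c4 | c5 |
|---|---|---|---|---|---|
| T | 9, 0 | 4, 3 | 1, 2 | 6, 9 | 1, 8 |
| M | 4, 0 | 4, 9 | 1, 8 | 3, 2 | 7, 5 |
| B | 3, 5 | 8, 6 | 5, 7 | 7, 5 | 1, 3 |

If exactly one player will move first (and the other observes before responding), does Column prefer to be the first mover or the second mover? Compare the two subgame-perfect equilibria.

If R leads: Column's best replies are T→c4, M→c2, B→c3; R's induced payoffs 6, 4, 5; outcome (T, c4), payoffs (6, 9).
If Column leads: R's best replies are c1→T, c2→B, c3→B, c4→B, c5→M; Column's induced payoffs 0, 6, 7, 5, 5; outcome (B, c3), payoffs (5, 7).
Column gets 7 moving first and 9 moving second, so Column prefers to move second.

second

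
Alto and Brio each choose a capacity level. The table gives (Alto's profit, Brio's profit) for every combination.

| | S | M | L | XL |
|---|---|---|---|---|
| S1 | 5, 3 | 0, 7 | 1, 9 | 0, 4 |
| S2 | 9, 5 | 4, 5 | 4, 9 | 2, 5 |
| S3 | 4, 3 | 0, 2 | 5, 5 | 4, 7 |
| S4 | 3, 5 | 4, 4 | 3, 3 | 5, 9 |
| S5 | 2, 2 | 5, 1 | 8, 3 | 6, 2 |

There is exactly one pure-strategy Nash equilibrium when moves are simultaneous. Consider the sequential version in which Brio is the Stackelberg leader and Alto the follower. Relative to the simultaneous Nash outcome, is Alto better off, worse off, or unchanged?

better off

Backward induction with Brio moving first.
- S: Alto compares 5, 9, 4, 3, 2 and picks S2; Brio would get 5.
- M: Alto compares 0, 4, 0, 4, 5 and picks S5; Brio would get 1.
- L: Alto compares 1, 4, 5, 3, 8 and picks S5; Brio would get 3.
- XL: Alto compares 0, 2, 4, 5, 6 and picks S5; Brio would get 2.
Brio's induced payoffs are 5, 1, 3, 2, so Brio commits to S. Subgame-perfect outcome: (S2, S) with payoffs (9, 5).
For the simultaneous game, intersect best replies.
Alto's best replies: S→S2; M→S5; L→S5; XL→S5.
Brio's best replies: S1→L; S2→L; S3→XL; S4→XL; S5→L.
Only (S5, L) has each player best-responding; Nash payoffs (8, 3).
Alto earns 9 sequentially versus 8 at the Nash outcome: better off.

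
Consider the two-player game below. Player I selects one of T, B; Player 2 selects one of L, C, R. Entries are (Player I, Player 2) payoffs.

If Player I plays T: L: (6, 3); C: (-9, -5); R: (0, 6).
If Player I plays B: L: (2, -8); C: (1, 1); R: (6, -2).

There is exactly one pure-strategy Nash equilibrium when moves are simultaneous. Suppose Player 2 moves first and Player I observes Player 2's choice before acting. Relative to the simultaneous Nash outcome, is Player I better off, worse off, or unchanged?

better off

Player I best-responds to each possible Player 2 move:
- L: Player I compares 6, 2 and picks T; Player 2 would get 3.
- C: Player I compares -9, 1 and picks B; Player 2 would get 1.
- R: Player I compares 0, 6 and picks B; Player 2 would get -2.
Among 3, 1, -2, the best is 3 at L. Subgame-perfect outcome: (T, L) with payoffs (6, 3).
For the simultaneous game, intersect best replies.
Player I's best replies: L→T; C→B; R→B.
Player 2's best replies: T→R; B→C.
The unique mutual best reply is (B, C), giving (1, 1).
Player I earns 6 sequentially versus 1 at the Nash outcome: better off.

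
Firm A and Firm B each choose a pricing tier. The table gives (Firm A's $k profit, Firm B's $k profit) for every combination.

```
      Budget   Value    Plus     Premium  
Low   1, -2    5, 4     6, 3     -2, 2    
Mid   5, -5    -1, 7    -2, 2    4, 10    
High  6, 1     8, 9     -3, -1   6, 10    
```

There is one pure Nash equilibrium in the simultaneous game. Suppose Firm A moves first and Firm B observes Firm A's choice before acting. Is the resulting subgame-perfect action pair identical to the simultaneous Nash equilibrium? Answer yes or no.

Firm B best-responds to each possible Firm A move:
- Low: BR = Value, leader payoff 5.
- Mid: BR = Premium, leader payoff 4.
- High: BR = Premium, leader payoff 6.
Firm A's induced payoffs are 5, 4, 6, so Firm A commits to High. Subgame-perfect outcome: (High, Premium) with payoffs (6, 10).
Under simultaneous play:
Firm A's best replies: Budget→High; Value→High; Plus→Low; Premium→High.
Firm B's best replies: Low→Value; Mid→Premium; High→Premium.
Only (High, Premium) has each player best-responding; Nash payoffs (6, 10).
Sequential outcome (High, Premium) coincides with the Nash profile (High, Premium).

yes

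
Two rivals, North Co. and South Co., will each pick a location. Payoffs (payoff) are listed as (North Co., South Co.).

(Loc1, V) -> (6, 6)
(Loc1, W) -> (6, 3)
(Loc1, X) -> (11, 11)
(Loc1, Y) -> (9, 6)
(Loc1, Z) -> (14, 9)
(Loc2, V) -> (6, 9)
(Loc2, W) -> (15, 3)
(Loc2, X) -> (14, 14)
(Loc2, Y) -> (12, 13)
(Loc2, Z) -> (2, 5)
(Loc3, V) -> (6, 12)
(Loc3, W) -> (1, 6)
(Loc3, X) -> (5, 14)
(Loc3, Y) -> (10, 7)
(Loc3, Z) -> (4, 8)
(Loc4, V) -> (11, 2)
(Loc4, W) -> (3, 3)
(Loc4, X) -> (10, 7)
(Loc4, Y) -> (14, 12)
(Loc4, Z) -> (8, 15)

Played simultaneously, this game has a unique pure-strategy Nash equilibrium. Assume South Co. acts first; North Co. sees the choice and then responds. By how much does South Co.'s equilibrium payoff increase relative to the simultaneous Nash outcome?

Work backward from North Co.'s decision.
- V: BR = Loc4, leader payoff 2.
- W: BR = Loc2, leader payoff 3.
- X: BR = Loc2, leader payoff 14.
- Y: BR = Loc4, leader payoff 12.
- Z: BR = Loc1, leader payoff 9.
South Co.'s induced payoffs are 2, 3, 14, 12, 9, so South Co. commits to X. Subgame-perfect outcome: (Loc2, X) with payoffs (14, 14).
For the simultaneous game, intersect best replies.
North Co.'s best replies: V→Loc4; W→Loc2; X→Loc2; Y→Loc4; Z→Loc1.
South Co.'s best replies: Loc1→X; Loc2→X; Loc3→X; Loc4→Z.
The unique mutual best reply is (Loc2, X), giving (14, 14).
South Co.'s commitment gain: 14 − 14 = 0.

0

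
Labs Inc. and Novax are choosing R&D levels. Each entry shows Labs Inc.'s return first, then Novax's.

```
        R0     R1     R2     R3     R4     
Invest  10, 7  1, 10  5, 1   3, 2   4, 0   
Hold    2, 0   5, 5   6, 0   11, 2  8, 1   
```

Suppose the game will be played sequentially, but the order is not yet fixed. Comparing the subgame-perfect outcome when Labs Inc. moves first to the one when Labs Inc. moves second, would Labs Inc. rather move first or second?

If Labs Inc. leads: Novax's best replies are Invest→R1, Hold→R1; Labs Inc.'s induced payoffs 1, 5; outcome (Hold, R1), payoffs (5, 5).
If Novax leads: Labs Inc.'s best replies are R0→Invest, R1→Hold, R2→Hold, R3→Hold, R4→Hold; Novax's induced payoffs 7, 5, 0, 2, 1; outcome (Invest, R0), payoffs (10, 7).
Labs Inc. gets 5 moving first and 10 moving second, so Labs Inc. prefers to move second.

second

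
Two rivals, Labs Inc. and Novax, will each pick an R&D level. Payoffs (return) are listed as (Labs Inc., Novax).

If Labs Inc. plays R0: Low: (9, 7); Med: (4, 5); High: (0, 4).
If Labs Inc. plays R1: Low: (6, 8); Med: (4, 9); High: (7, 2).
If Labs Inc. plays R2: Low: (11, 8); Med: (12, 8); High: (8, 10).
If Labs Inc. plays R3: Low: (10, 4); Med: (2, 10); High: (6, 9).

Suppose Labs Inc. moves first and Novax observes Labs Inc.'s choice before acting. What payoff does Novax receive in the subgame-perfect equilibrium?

Solve by backward induction (Labs Inc. leads).
- R0: BR = Low, leader payoff 9.
- R1: BR = Med, leader payoff 4.
- R2: BR = High, leader payoff 8.
- R3: BR = Med, leader payoff 2.
Maximizing over 9, 4, 8, 2, Labs Inc. chooses R0. Subgame-perfect outcome: (R0, Low) with payoffs (9, 7).

7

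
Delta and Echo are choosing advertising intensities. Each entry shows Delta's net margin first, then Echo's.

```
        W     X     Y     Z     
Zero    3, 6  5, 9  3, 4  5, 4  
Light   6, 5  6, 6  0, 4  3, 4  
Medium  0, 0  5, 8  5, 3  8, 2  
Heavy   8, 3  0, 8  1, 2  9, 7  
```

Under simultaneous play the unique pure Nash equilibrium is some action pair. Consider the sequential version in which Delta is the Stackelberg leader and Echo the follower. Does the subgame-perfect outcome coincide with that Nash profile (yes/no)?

yes

Backward induction with Delta moving first.
- Zero: Echo compares 6, 9, 4, 4 and picks X; Delta would get 5.
- Light: Echo compares 5, 6, 4, 4 and picks X; Delta would get 6.
- Medium: Echo compares 0, 8, 3, 2 and picks X; Delta would get 5.
- Heavy: Echo compares 3, 8, 2, 7 and picks X; Delta would get 0.
Maximizing over 5, 6, 5, 0, Delta chooses Light. Subgame-perfect outcome: (Light, X) with payoffs (6, 6).
For the simultaneous game, intersect best replies.
Delta's best replies: W→Heavy; X→Light; Y→Medium; Z→Heavy.
Echo's best replies: Zero→X; Light→X; Medium→X; Heavy→X.
Only (Light, X) has each player best-responding; Nash payoffs (6, 6).
Sequential outcome (Light, X) coincides with the Nash profile (Light, X).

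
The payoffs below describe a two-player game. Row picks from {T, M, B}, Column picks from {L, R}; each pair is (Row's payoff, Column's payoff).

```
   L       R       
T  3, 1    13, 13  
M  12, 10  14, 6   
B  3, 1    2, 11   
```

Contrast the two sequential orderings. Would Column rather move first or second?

second

If Row leads: Column's best replies are T→R, M→L, B→R; Row's induced payoffs 13, 12, 2; outcome (T, R), payoffs (13, 13).
If Column leads: Row's best replies are L→M, R→M; Column's induced payoffs 10, 6; outcome (M, L), payoffs (12, 10).
Column gets 10 moving first and 13 moving second, so Column prefers to move second.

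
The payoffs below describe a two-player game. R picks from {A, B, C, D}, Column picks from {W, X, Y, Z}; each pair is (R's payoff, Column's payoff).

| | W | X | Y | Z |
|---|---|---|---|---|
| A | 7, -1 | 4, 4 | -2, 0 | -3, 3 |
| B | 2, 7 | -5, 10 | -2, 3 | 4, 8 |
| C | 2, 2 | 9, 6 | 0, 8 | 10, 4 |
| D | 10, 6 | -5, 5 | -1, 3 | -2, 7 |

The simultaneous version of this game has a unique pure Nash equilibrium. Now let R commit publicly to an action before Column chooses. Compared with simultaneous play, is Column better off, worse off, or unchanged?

Solve by backward induction (R leads).
- A → Column plays X (best of -1, 4, 0, 3); R gets 4.
- B → Column plays X (best of 7, 10, 3, 8); R gets -5.
- C → Column plays Y (best of 2, 6, 8, 4); R gets 0.
- D → Column plays Z (best of 6, 5, 3, 7); R gets -2.
Among 4, -5, 0, -2, the best is 4 at A. Subgame-perfect outcome: (A, X) with payoffs (4, 4).
Now find the simultaneous Nash equilibrium.
R's best replies: W→D; X→C; Y→C; Z→C.
Column's best replies: A→X; B→X; C→Y; D→Z.
The unique mutual best reply is (C, Y), giving (0, 8).
Column earns 4 sequentially versus 8 at the Nash outcome: worse off.

worse off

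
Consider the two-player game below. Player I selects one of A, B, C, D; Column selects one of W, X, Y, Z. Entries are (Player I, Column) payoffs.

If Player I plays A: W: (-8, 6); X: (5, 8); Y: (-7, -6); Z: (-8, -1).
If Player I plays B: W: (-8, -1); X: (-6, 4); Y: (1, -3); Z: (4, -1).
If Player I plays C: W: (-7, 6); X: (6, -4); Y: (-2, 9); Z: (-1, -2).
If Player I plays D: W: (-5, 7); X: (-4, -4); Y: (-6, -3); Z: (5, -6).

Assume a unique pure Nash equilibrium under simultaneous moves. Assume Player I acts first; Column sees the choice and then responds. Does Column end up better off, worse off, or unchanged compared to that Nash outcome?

Work backward from Column's decision.
- A: BR = X, leader payoff 5.
- B: BR = X, leader payoff -6.
- C: BR = Y, leader payoff -2.
- D: BR = W, leader payoff -5.
Among 5, -6, -2, -5, the best is 5 at A. Subgame-perfect outcome: (A, X) with payoffs (5, 8).
Now find the simultaneous Nash equilibrium.
Player I's best replies: W→D; X→C; Y→B; Z→D.
Column's best replies: A→X; B→X; C→Y; D→W.
Only (D, W) has each player best-responding; Nash payoffs (-5, 7).
Column earns 8 sequentially versus 7 at the Nash outcome: better off.

better off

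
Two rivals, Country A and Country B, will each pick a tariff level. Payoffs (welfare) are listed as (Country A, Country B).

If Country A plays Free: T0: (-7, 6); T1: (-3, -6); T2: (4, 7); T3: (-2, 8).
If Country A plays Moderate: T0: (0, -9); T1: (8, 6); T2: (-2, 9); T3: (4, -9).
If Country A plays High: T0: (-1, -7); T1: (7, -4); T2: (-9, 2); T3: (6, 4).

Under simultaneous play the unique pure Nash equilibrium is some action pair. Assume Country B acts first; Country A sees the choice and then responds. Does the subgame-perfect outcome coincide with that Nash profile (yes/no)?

no

Country A best-responds to each possible Country B move:
- T0 → Country A plays Moderate (best of -7, 0, -1); Country B gets -9.
- T1 → Country A plays Moderate (best of -3, 8, 7); Country B gets 6.
- T2 → Country A plays Free (best of 4, -2, -9); Country B gets 7.
- T3 → Country A plays High (best of -2, 4, 6); Country B gets 4.
Maximizing over -9, 6, 7, 4, Country B chooses T2. Subgame-perfect outcome: (Free, T2) with payoffs (4, 7).
Under simultaneous play:
Country A's best replies: T0→Moderate; T1→Moderate; T2→Free; T3→High.
Country B's best replies: Free→T3; Moderate→T2; High→T3.
Only (High, T3) has each player best-responding; Nash payoffs (6, 4).
Sequential outcome (Free, T2) differs from the Nash profile (High, T3).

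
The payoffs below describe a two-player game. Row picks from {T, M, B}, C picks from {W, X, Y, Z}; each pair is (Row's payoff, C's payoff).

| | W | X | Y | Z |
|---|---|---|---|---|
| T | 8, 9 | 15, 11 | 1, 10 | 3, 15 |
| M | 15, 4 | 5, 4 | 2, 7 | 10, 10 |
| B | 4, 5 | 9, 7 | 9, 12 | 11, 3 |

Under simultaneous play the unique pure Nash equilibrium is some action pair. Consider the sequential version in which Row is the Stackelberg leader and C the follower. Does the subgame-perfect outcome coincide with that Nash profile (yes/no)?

Backward induction with Row moving first.
- T: C compares 9, 11, 10, 15 and picks Z; Row would get 3.
- M: C compares 4, 4, 7, 10 and picks Z; Row would get 10.
- B: C compares 5, 7, 12, 3 and picks Y; Row would get 9.
Among 3, 10, 9, the best is 10 at M. Subgame-perfect outcome: (M, Z) with payoffs (10, 10).
Now find the simultaneous Nash equilibrium.
Row's best replies: W→M; X→T; Y→B; Z→B.
C's best replies: T→Z; M→Z; B→Y.
Only (B, Y) has each player best-responding; Nash payoffs (9, 12).
Sequential outcome (M, Z) differs from the Nash profile (B, Y).

no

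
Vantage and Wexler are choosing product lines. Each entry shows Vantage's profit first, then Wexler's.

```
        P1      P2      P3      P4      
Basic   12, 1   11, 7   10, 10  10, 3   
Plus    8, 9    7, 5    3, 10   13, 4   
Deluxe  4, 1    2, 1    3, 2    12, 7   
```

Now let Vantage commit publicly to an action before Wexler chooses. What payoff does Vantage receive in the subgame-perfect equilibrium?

12

Work backward from Wexler's decision.
- Basic → Wexler plays P3 (best of 1, 7, 10, 3); Vantage gets 10.
- Plus → Wexler plays P3 (best of 9, 5, 10, 4); Vantage gets 3.
- Deluxe → Wexler plays P4 (best of 1, 1, 2, 7); Vantage gets 12.
Among 10, 3, 12, the best is 12 at Deluxe. Subgame-perfect outcome: (Deluxe, P4) with payoffs (12, 7).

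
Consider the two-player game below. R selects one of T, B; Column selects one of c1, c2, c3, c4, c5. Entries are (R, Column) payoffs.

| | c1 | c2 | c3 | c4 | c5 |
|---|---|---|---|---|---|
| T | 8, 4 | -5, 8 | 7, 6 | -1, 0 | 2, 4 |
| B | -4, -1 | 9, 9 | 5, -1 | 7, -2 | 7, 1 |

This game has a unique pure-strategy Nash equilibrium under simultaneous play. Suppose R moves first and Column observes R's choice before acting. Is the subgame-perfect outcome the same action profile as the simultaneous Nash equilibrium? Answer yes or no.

yes

Column best-responds to each possible R move:
- T: Column compares 4, 8, 6, 0, 4 and picks c2; R would get -5.
- B: Column compares -1, 9, -1, -2, 1 and picks c2; R would get 9.
Maximizing over -5, 9, R chooses B. Subgame-perfect outcome: (B, c2) with payoffs (9, 9).
For the simultaneous game, intersect best replies.
R's best replies: c1→T; c2→B; c3→T; c4→B; c5→B.
Column's best replies: T→c2; B→c2.
The unique mutual best reply is (B, c2), giving (9, 9).
Sequential outcome (B, c2) coincides with the Nash profile (B, c2).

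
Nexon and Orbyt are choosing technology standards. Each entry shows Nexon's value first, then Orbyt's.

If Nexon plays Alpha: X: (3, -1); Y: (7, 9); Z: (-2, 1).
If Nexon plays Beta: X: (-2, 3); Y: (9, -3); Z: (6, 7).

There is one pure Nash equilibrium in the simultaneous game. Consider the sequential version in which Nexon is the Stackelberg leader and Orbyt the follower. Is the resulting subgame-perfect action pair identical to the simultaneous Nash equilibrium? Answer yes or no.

no

Solve by backward induction (Nexon leads).
- Alpha → Orbyt plays Y (best of -1, 9, 1); Nexon gets 7.
- Beta → Orbyt plays Z (best of 3, -3, 7); Nexon gets 6.
Among 7, 6, the best is 7 at Alpha. Subgame-perfect outcome: (Alpha, Y) with payoffs (7, 9).
Now find the simultaneous Nash equilibrium.
Nexon's best replies: X→Alpha; Y→Beta; Z→Beta.
Orbyt's best replies: Alpha→Y; Beta→Z.
Only (Beta, Z) has each player best-responding; Nash payoffs (6, 7).
Sequential outcome (Alpha, Y) differs from the Nash profile (Beta, Z).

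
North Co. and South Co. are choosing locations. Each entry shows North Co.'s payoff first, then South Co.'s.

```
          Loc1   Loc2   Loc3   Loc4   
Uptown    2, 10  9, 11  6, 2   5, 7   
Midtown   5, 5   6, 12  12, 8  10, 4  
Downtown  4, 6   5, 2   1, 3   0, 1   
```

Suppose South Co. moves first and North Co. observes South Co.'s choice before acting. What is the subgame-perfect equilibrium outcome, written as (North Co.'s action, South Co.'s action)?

(Uptown, Loc2)

Solve by backward induction (South Co. leads).
- Loc1: North Co. compares 2, 5, 4 and picks Midtown; South Co. would get 5.
- Loc2: North Co. compares 9, 6, 5 and picks Uptown; South Co. would get 11.
- Loc3: North Co. compares 6, 12, 1 and picks Midtown; South Co. would get 8.
- Loc4: North Co. compares 5, 10, 0 and picks Midtown; South Co. would get 4.
South Co.'s induced payoffs are 5, 11, 8, 4, so South Co. commits to Loc2. Subgame-perfect outcome: (Uptown, Loc2) with payoffs (9, 11).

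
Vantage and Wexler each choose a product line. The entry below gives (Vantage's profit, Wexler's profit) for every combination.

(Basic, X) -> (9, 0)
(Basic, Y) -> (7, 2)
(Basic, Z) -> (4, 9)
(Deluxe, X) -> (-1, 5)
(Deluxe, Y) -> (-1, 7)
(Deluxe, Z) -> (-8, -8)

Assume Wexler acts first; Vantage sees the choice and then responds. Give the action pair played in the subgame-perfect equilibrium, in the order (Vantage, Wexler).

Solve by backward induction (Wexler leads).
- X: Vantage compares 9, -1 and picks Basic; Wexler would get 0.
- Y: Vantage compares 7, -1 and picks Basic; Wexler would get 2.
- Z: Vantage compares 4, -8 and picks Basic; Wexler would get 9.
Among 0, 2, 9, the best is 9 at Z. Subgame-perfect outcome: (Basic, Z) with payoffs (4, 9).

(Basic, Z)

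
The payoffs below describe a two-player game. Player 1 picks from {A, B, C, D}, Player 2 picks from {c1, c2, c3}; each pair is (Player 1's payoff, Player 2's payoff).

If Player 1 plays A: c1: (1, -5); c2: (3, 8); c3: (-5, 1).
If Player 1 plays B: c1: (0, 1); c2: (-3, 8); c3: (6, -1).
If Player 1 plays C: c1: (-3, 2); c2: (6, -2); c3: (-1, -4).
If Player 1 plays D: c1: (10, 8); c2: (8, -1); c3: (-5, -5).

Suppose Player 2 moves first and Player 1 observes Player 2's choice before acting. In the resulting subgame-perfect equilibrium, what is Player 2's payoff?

Backward induction with Player 2 moving first.
- c1: BR = D, leader payoff 8.
- c2: BR = D, leader payoff -1.
- c3: BR = B, leader payoff -1.
Maximizing over 8, -1, -1, Player 2 chooses c1. Subgame-perfect outcome: (D, c1) with payoffs (10, 8).

8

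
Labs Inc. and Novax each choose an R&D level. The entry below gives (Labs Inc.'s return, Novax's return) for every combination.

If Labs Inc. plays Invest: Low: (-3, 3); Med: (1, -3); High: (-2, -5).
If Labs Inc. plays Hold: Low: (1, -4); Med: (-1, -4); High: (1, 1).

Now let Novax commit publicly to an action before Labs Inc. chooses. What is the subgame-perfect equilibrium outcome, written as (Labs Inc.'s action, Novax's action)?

Labs Inc. best-responds to each possible Novax move:
- Low: Labs Inc. compares -3, 1 and picks Hold; Novax would get -4.
- Med: Labs Inc. compares 1, -1 and picks Invest; Novax would get -3.
- High: Labs Inc. compares -2, 1 and picks Hold; Novax would get 1.
Novax's induced payoffs are -4, -3, 1, so Novax commits to High. Subgame-perfect outcome: (Hold, High) with payoffs (1, 1).

(Hold, High)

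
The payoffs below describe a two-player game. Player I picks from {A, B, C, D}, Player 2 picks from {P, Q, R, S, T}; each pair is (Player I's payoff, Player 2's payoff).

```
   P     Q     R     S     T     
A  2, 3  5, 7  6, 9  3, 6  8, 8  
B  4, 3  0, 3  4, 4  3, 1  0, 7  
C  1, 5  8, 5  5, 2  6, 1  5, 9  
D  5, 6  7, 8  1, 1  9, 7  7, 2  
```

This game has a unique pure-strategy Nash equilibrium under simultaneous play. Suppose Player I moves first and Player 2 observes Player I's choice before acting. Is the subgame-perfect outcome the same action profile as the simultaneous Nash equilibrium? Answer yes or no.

Backward induction with Player I moving first.
- A → Player 2 plays R (best of 3, 7, 9, 6, 8); Player I gets 6.
- B → Player 2 plays T (best of 3, 3, 4, 1, 7); Player I gets 0.
- C → Player 2 plays T (best of 5, 5, 2, 1, 9); Player I gets 5.
- D → Player 2 plays Q (best of 6, 8, 1, 7, 2); Player I gets 7.
Maximizing over 6, 0, 5, 7, Player I chooses D. Subgame-perfect outcome: (D, Q) with payoffs (7, 8).
Under simultaneous play:
Player I's best replies: P→D; Q→C; R→A; S→D; T→A.
Player 2's best replies: A→R; B→T; C→T; D→Q.
The unique mutual best reply is (A, R), giving (6, 9).
Sequential outcome (D, Q) differs from the Nash profile (A, R).

no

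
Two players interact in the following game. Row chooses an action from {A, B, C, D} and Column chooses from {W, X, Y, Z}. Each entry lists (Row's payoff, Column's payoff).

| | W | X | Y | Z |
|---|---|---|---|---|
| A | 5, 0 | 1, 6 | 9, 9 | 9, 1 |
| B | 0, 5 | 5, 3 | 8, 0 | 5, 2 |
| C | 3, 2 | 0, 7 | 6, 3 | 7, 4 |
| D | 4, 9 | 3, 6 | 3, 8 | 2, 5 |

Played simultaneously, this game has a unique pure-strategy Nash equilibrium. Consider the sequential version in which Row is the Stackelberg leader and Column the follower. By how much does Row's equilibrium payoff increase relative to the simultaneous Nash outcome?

0

Work backward from Column's decision.
- A → Column plays Y (best of 0, 6, 9, 1); Row gets 9.
- B → Column plays W (best of 5, 3, 0, 2); Row gets 0.
- C → Column plays X (best of 2, 7, 3, 4); Row gets 0.
- D → Column plays W (best of 9, 6, 8, 5); Row gets 4.
Among 9, 0, 0, 4, the best is 9 at A. Subgame-perfect outcome: (A, Y) with payoffs (9, 9).
Now find the simultaneous Nash equilibrium.
Row's best replies: W→A; X→B; Y→A; Z→A.
Column's best replies: A→Y; B→W; C→X; D→W.
The unique mutual best reply is (A, Y), giving (9, 9).
Row's commitment gain: 9 − 9 = 0.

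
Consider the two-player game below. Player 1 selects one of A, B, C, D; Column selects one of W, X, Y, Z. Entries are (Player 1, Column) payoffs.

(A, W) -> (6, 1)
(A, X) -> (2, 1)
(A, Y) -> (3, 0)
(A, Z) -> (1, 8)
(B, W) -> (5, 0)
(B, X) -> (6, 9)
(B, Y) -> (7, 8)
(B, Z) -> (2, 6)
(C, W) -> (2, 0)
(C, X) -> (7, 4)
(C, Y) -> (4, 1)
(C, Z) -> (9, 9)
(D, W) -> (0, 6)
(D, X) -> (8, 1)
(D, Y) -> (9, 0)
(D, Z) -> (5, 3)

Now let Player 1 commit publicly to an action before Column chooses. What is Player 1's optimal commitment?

Column best-responds to each possible Player 1 move:
- A: BR = Z, leader payoff 1.
- B: BR = X, leader payoff 6.
- C: BR = Z, leader payoff 9.
- D: BR = W, leader payoff 0.
Player 1's induced payoffs are 1, 6, 9, 0, so Player 1 commits to C. Subgame-perfect outcome: (C, Z) with payoffs (9, 9).

C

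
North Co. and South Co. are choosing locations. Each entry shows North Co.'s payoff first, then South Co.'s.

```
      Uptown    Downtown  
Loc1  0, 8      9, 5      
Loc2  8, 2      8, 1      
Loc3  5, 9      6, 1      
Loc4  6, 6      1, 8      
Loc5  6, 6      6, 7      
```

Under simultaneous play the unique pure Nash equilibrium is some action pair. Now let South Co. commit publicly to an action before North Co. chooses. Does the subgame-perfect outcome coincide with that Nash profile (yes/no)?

no

Backward induction with South Co. moving first.
- Uptown: BR = Loc2, leader payoff 2.
- Downtown: BR = Loc1, leader payoff 5.
Among 2, 5, the best is 5 at Downtown. Subgame-perfect outcome: (Loc1, Downtown) with payoffs (9, 5).
For the simultaneous game, intersect best replies.
North Co.'s best replies: Uptown→Loc2; Downtown→Loc1.
South Co.'s best replies: Loc1→Uptown; Loc2→Uptown; Loc3→Uptown; Loc4→Downtown; Loc5→Downtown.
Only (Loc2, Uptown) has each player best-responding; Nash payoffs (8, 2).
Sequential outcome (Loc1, Downtown) differs from the Nash profile (Loc2, Uptown).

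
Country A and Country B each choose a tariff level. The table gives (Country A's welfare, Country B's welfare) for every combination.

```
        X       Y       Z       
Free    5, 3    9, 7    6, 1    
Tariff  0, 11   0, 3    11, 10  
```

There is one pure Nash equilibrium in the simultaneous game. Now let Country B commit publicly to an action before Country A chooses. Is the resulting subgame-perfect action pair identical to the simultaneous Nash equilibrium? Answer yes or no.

no

Solve by backward induction (Country B leads).
- X → Country A plays Free (best of 5, 0); Country B gets 3.
- Y → Country A plays Free (best of 9, 0); Country B gets 7.
- Z → Country A plays Tariff (best of 6, 11); Country B gets 10.
Country B's induced payoffs are 3, 7, 10, so Country B commits to Z. Subgame-perfect outcome: (Tariff, Z) with payoffs (11, 10).
Now find the simultaneous Nash equilibrium.
Country A's best replies: X→Free; Y→Free; Z→Tariff.
Country B's best replies: Free→Y; Tariff→X.
The unique mutual best reply is (Free, Y), giving (9, 7).
Sequential outcome (Tariff, Z) differs from the Nash profile (Free, Y).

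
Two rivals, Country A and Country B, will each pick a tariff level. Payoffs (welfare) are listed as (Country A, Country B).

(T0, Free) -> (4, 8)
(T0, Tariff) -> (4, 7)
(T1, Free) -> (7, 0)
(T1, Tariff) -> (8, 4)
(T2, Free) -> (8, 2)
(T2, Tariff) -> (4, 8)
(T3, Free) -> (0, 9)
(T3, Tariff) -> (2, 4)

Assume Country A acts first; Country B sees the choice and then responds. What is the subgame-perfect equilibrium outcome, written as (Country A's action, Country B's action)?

Work backward from Country B's decision.
- T0 → Country B plays Free (best of 8, 7); Country A gets 4.
- T1 → Country B plays Tariff (best of 0, 4); Country A gets 8.
- T2 → Country B plays Tariff (best of 2, 8); Country A gets 4.
- T3 → Country B plays Free (best of 9, 4); Country A gets 0.
Country A's induced payoffs are 4, 8, 4, 0, so Country A commits to T1. Subgame-perfect outcome: (T1, Tariff) with payoffs (8, 4).

(T1, Tariff)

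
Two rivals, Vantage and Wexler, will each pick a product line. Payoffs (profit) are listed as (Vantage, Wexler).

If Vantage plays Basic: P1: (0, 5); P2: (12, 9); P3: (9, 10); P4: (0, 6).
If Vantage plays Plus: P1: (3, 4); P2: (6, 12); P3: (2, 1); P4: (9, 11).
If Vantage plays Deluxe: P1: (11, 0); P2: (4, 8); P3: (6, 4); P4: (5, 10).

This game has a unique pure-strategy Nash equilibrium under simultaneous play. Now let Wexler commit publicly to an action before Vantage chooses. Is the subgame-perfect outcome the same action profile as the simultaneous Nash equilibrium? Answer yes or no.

Work backward from Vantage's decision.
- P1: BR = Deluxe, leader payoff 0.
- P2: BR = Basic, leader payoff 9.
- P3: BR = Basic, leader payoff 10.
- P4: BR = Plus, leader payoff 11.
Among 0, 9, 10, 11, the best is 11 at P4. Subgame-perfect outcome: (Plus, P4) with payoffs (9, 11).
Now find the simultaneous Nash equilibrium.
Vantage's best replies: P1→Deluxe; P2→Basic; P3→Basic; P4→Plus.
Wexler's best replies: Basic→P3; Plus→P2; Deluxe→P4.
The unique mutual best reply is (Basic, P3), giving (9, 10).
Sequential outcome (Plus, P4) differs from the Nash profile (Basic, P3).

no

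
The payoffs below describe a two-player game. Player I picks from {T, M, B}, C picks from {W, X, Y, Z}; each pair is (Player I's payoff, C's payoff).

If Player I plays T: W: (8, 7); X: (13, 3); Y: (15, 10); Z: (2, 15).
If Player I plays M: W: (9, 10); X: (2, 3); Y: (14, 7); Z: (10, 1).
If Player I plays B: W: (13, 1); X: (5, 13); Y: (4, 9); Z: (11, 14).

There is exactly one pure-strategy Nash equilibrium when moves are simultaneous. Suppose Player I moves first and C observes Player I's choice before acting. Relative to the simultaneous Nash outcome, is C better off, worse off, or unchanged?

Work backward from C's decision.
- T → C plays Z (best of 7, 3, 10, 15); Player I gets 2.
- M → C plays W (best of 10, 3, 7, 1); Player I gets 9.
- B → C plays Z (best of 1, 13, 9, 14); Player I gets 11.
Player I's induced payoffs are 2, 9, 11, so Player I commits to B. Subgame-perfect outcome: (B, Z) with payoffs (11, 14).
Now find the simultaneous Nash equilibrium.
Player I's best replies: W→B; X→T; Y→T; Z→B.
C's best replies: T→Z; M→W; B→Z.
The unique mutual best reply is (B, Z), giving (11, 14).
C earns 14 sequentially versus 14 at the Nash outcome: unchanged.

unchanged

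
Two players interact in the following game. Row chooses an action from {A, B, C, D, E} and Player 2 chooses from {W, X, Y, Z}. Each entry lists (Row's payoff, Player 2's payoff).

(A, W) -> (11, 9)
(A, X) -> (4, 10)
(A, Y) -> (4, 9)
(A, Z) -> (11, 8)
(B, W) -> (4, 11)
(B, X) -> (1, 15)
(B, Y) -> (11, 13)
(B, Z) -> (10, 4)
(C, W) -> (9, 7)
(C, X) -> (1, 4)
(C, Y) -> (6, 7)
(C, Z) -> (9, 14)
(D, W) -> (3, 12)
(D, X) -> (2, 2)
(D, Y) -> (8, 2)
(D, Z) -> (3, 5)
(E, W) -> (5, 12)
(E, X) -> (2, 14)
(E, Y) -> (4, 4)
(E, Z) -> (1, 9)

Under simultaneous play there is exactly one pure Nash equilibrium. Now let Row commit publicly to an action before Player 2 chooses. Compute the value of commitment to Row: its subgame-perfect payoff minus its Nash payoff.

Player 2 best-responds to each possible Row move:
- A → Player 2 plays X (best of 9, 10, 9, 8); Row gets 4.
- B → Player 2 plays X (best of 11, 15, 13, 4); Row gets 1.
- C → Player 2 plays Z (best of 7, 4, 7, 14); Row gets 9.
- D → Player 2 plays W (best of 12, 2, 2, 5); Row gets 3.
- E → Player 2 plays X (best of 12, 14, 4, 9); Row gets 2.
Maximizing over 4, 1, 9, 3, 2, Row chooses C. Subgame-perfect outcome: (C, Z) with payoffs (9, 14).
For the simultaneous game, intersect best replies.
Row's best replies: W→A; X→A; Y→B; Z→A.
Player 2's best replies: A→X; B→X; C→Z; D→W; E→X.
Only (A, X) has each player best-responding; Nash payoffs (4, 10).
Row's commitment gain: 9 − 4 = 5.

5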